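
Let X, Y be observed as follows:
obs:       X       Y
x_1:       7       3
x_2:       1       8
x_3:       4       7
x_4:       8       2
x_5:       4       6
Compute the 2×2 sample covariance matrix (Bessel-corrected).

Step 1 — column means:
  mean(X) = (7 + 1 + 4 + 8 + 4) / 5 = 24/5 = 4.8
  mean(Y) = (3 + 8 + 7 + 2 + 6) / 5 = 26/5 = 5.2

Step 2 — sample covariance S[i,j] = (1/(n-1)) · Σ_k (x_{k,i} - mean_i) · (x_{k,j} - mean_j), with n-1 = 4.
  S[X,X] = ((2.2)·(2.2) + (-3.8)·(-3.8) + (-0.8)·(-0.8) + (3.2)·(3.2) + (-0.8)·(-0.8)) / 4 = 30.8/4 = 7.7
  S[X,Y] = ((2.2)·(-2.2) + (-3.8)·(2.8) + (-0.8)·(1.8) + (3.2)·(-3.2) + (-0.8)·(0.8)) / 4 = -27.8/4 = -6.95
  S[Y,Y] = ((-2.2)·(-2.2) + (2.8)·(2.8) + (1.8)·(1.8) + (-3.2)·(-3.2) + (0.8)·(0.8)) / 4 = 26.8/4 = 6.7

S is symmetric (S[j,i] = S[i,j]). Assembling:

S = [[7.7, -6.95],
 [-6.95, 6.7]]


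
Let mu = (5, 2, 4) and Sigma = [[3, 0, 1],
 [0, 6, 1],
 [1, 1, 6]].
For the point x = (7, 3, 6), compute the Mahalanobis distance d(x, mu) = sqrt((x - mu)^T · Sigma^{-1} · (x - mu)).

Step 1 — centre the observation: (x - mu) = (2, 1, 2).

Step 2 — invert Sigma (cofactor / det for 3×3, or solve directly):
  Sigma^{-1} = [[0.3535, 0.0101, -0.0606],
 [0.0101, 0.1717, -0.0303],
 [-0.0606, -0.0303, 0.1818]].

Step 3 — form the quadratic (x - mu)^T · Sigma^{-1} · (x - mu):
  Sigma^{-1} · (x - mu) = (0.596, 0.1313, 0.2121).
  (x - mu)^T · [Sigma^{-1} · (x - mu)] = (2)·(0.596) + (1)·(0.1313) + (2)·(0.2121) = 1.7475.

Step 4 — take square root: d = √(1.7475) ≈ 1.3219.

d(x, mu) = √(1.7475) ≈ 1.3219


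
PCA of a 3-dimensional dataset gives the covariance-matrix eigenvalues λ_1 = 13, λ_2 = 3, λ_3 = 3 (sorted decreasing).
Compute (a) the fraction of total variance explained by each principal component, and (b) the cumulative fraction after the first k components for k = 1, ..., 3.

Step 1 — total variance = trace(Sigma) = Σ λ_i = 13 + 3 + 3 = 19.

Step 2 — fraction explained by component i = λ_i / Σ λ:
  PC1: 13/19 = 0.6842
  PC2: 3/19 = 0.1579
  PC3: 3/19 = 0.1579

Step 3 — cumulative fraction after k components = (λ_1 + ... + λ_k) / Σ λ:
  k = 1: 13/19 = 0.6842
  k = 2: (13 + 3)/19 = 16/19 = 0.8421
  k = 3: (13 + 3 + 3)/19 = 19/19 = 1

Summary (fraction, with percent):

explained: PC1 0.6842 (68.42%), PC2 0.1579 (15.79%), PC3 0.1579 (15.79%);  cumulative: 0.6842, 0.8421, 1


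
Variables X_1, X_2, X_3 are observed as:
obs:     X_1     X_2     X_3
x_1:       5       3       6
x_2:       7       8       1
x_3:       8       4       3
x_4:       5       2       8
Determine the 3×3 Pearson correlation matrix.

Step 1 — column means:
  mean(X_1) = (5 + 7 + 8 + 5) / 4 = 25/4 = 6.25
  mean(X_2) = (3 + 8 + 4 + 2) / 4 = 17/4 = 4.25
  mean(X_3) = (6 + 1 + 3 + 8) / 4 = 18/4 = 4.5

Step 2 — sample variances and covariances s[i,j] = (1/(n-1)) · Σ_k (x_{k,i} - mean_i) · (x_{k,j} - mean_j), with n-1 = 3:
  s[X_1,X_1] = ((-1.25)·(-1.25) + (0.75)·(0.75) + (1.75)·(1.75) + (-1.25)·(-1.25)) / 3 = 6.75/3 = 2.25
  s[X_1,X_2] = ((-1.25)·(-1.25) + (0.75)·(3.75) + (1.75)·(-0.25) + (-1.25)·(-2.25)) / 3 = 6.75/3 = 2.25
  s[X_1,X_3] = ((-1.25)·(1.5) + (0.75)·(-3.5) + (1.75)·(-1.5) + (-1.25)·(3.5)) / 3 = -11.5/3 = -3.8333
  s[X_2,X_2] = ((-1.25)·(-1.25) + (3.75)·(3.75) + (-0.25)·(-0.25) + (-2.25)·(-2.25)) / 3 = 20.75/3 = 6.9167
  s[X_2,X_3] = ((-1.25)·(1.5) + (3.75)·(-3.5) + (-0.25)·(-1.5) + (-2.25)·(3.5)) / 3 = -22.5/3 = -7.5
  s[X_3,X_3] = ((1.5)·(1.5) + (-3.5)·(-3.5) + (-1.5)·(-1.5) + (3.5)·(3.5)) / 3 = 29/3 = 9.6667
  Sample standard deviations s_i = √(s[i,i]):
  s(X_1) = √(2.25) = 1.5
  s(X_2) = √(6.9167) = 2.63
  s(X_3) = √(9.6667) = 3.1091

Step 3 — r_{ij} = s_{ij} / (s_i · s_j):
  r[X_1,X_1] = 1 (diagonal).
  r[X_1,X_2] = 2.25 / (1.5 · 2.63) = 2.25 / 3.9449 = 0.5704
  r[X_1,X_3] = -3.8333 / (1.5 · 3.1091) = -3.8333 / 4.6637 = -0.822
  r[X_2,X_2] = 1 (diagonal).
  r[X_2,X_3] = -7.5 / (2.63 · 3.1091) = -7.5 / 8.1769 = -0.9172
  r[X_3,X_3] = 1 (diagonal).

R is symmetric with unit diagonal. Assembling:

R = [[1, 0.5704, -0.822],
 [0.5704, 1, -0.9172],
 [-0.822, -0.9172, 1]]


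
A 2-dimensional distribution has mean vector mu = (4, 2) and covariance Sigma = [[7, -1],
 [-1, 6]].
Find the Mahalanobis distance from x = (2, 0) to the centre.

Step 1 — centre the observation: (x - mu) = (-2, -2).

Step 2 — invert Sigma. det(Sigma) = 7·6 - (-1)² = 41.
  Sigma^{-1} = (1/det) · [[d, -b], [-b, a]] = [[0.1463, 0.0244],
 [0.0244, 0.1707]].

Step 3 — form the quadratic (x - mu)^T · Sigma^{-1} · (x - mu):
  Sigma^{-1} · (x - mu) = (-0.3415, -0.3902).
  (x - mu)^T · [Sigma^{-1} · (x - mu)] = (-2)·(-0.3415) + (-2)·(-0.3902) = 1.4634.

Step 4 — take square root: d = √(1.4634) ≈ 1.2097.

d(x, mu) = √(1.4634) ≈ 1.2097


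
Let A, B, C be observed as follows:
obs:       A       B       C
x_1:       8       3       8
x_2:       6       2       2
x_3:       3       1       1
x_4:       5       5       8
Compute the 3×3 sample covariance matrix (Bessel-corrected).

Step 1 — column means:
  mean(A) = (8 + 6 + 3 + 5) / 4 = 22/4 = 5.5
  mean(B) = (3 + 2 + 1 + 5) / 4 = 11/4 = 2.75
  mean(C) = (8 + 2 + 1 + 8) / 4 = 19/4 = 4.75

Step 2 — sample covariance S[i,j] = (1/(n-1)) · Σ_k (x_{k,i} - mean_i) · (x_{k,j} - mean_j), with n-1 = 3.
  S[A,A] = ((2.5)·(2.5) + (0.5)·(0.5) + (-2.5)·(-2.5) + (-0.5)·(-0.5)) / 3 = 13/3 = 4.3333
  S[A,B] = ((2.5)·(0.25) + (0.5)·(-0.75) + (-2.5)·(-1.75) + (-0.5)·(2.25)) / 3 = 3.5/3 = 1.1667
  S[A,C] = ((2.5)·(3.25) + (0.5)·(-2.75) + (-2.5)·(-3.75) + (-0.5)·(3.25)) / 3 = 14.5/3 = 4.8333
  S[B,B] = ((0.25)·(0.25) + (-0.75)·(-0.75) + (-1.75)·(-1.75) + (2.25)·(2.25)) / 3 = 8.75/3 = 2.9167
  S[B,C] = ((0.25)·(3.25) + (-0.75)·(-2.75) + (-1.75)·(-3.75) + (2.25)·(3.25)) / 3 = 16.75/3 = 5.5833
  S[C,C] = ((3.25)·(3.25) + (-2.75)·(-2.75) + (-3.75)·(-3.75) + (3.25)·(3.25)) / 3 = 42.75/3 = 14.25

S is symmetric (S[j,i] = S[i,j]). Assembling:

S = [[4.3333, 1.1667, 4.8333],
 [1.1667, 2.9167, 5.5833],
 [4.8333, 5.5833, 14.25]]


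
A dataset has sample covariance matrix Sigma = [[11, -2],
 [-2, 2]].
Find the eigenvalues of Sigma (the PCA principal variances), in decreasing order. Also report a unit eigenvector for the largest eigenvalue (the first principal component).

Step 1 — characteristic polynomial of 2×2 Sigma:
  det(Sigma - λI) = λ² - trace · λ + det = 0.
  trace = 11 + 2 = 13, det = 11·2 - (-2)² = 18.
Step 2 — discriminant:
  Δ = trace² - 4·det = 169 - 72 = 97.
Step 3 — eigenvalues:
  λ = (trace ± √Δ)/2 = (13 ± 9.8489)/2,
  λ_1 = 11.4244,  λ_2 = 1.5756.

Step 4 — unit eigenvector for λ_1: solve (Sigma - λ_1 I)v = 0. First row:
  (11 - 11.4244)·v_x + (-2)·v_y = 0, i.e. (-0.4244)·v_x + (-2)·v_y = 0,
  so v ∝ (b, λ_1 - a) = (-2, 0.4244); multiply by -1 so the first entry is positive: u = (2, -0.4244).
  ||u|| = √((2)² + (-0.4244)²) = √(4.1801) ≈ 2.0445,
  v_1 = u/||u|| ≈ (0.9782, -0.2076) (||v_1|| = 1).

λ_1 = 11.4244,  λ_2 = 1.5756;  v_1 ≈ (0.9782, -0.2076)


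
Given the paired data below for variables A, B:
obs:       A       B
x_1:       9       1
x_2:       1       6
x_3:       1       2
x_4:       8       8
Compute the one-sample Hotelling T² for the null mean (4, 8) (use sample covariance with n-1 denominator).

Step 1 — sample mean vector:
  mean(A) = (9 + 1 + 1 + 8) / 4 = 19/4 = 4.75
  mean(B) = (1 + 6 + 2 + 8) / 4 = 17/4 = 4.25
  x̄ = (4.75, 4.25),  deviation x̄ - mu_0 = (4.75, 4.25) - (4, 8) = (0.75, -3.75).

Step 2 — sample covariance matrix, S[i,j] = (1/(n-1)) · Σ_k (x_{k,i} - mean_i) · (x_{k,j} - mean_j), divisor n-1 = 3:
  S[A,A] = ((4.25)·(4.25) + (-3.75)·(-3.75) + (-3.75)·(-3.75) + (3.25)·(3.25)) / 3 = 56.75/3 = 18.9167
  S[A,B] = ((4.25)·(-3.25) + (-3.75)·(1.75) + (-3.75)·(-2.25) + (3.25)·(3.75)) / 3 = 0.25/3 = 0.0833
  S[B,B] = ((-3.25)·(-3.25) + (1.75)·(1.75) + (-2.25)·(-2.25) + (3.75)·(3.75)) / 3 = 32.75/3 = 10.9167
  S = [[18.9167, 0.0833],
 [0.0833, 10.9167]].

Step 3 — invert S. det(S) = 18.9167·10.9167 - (0.0833)² = 206.5.
  S^{-1} = (1/det) · [[d, -b], [-b, a]] = [[0.0529, -0.0004],
 [-0.0004, 0.0916]].

Step 4 — quadratic form (x̄ - mu_0)^T · S^{-1} · (x̄ - mu_0):
  S^{-1} · (x̄ - mu_0) = (0.0412, -0.3438),
  (x̄ - mu_0)^T · [...] = (0.75)·(0.0412) + (-3.75)·(-0.3438) = 1.3202.

Step 5 — scale by n: T² = 4 · 1.3202 = 5.2809.

T² ≈ 5.2809


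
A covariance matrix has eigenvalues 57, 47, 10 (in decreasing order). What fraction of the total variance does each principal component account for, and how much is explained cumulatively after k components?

Step 1 — total variance = trace(Sigma) = Σ λ_i = 57 + 47 + 10 = 114.

Step 2 — fraction explained by component i = λ_i / Σ λ:
  PC1: 57/114 = 0.5
  PC2: 47/114 = 0.4123
  PC3: 10/114 = 0.0877

Step 3 — cumulative fraction after k components = (λ_1 + ... + λ_k) / Σ λ:
  k = 1: 57/114 = 0.5
  k = 2: (57 + 47)/114 = 104/114 = 0.9123
  k = 3: (57 + 47 + 10)/114 = 114/114 = 1

Summary (fraction, with percent):

explained: PC1 0.5 (50%), PC2 0.4123 (41.23%), PC3 0.0877 (8.77%);  cumulative: 0.5, 0.9123, 1


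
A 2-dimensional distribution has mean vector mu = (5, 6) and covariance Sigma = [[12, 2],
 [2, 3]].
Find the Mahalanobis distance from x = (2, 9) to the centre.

Step 1 — centre the observation: (x - mu) = (-3, 3).

Step 2 — invert Sigma. det(Sigma) = 12·3 - (2)² = 32.
  Sigma^{-1} = (1/det) · [[d, -b], [-b, a]] = [[0.0938, -0.0625],
 [-0.0625, 0.375]].

Step 3 — form the quadratic (x - mu)^T · Sigma^{-1} · (x - mu):
  Sigma^{-1} · (x - mu) = (-0.4688, 1.3125).
  (x - mu)^T · [Sigma^{-1} · (x - mu)] = (-3)·(-0.4688) + (3)·(1.3125) = 5.3438.

Step 4 — take square root: d = √(5.3438) ≈ 2.3117.

d(x, mu) = √(5.3438) ≈ 2.3117


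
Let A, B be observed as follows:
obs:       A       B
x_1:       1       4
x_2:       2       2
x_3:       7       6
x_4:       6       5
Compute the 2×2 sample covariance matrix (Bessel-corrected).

Step 1 — column means:
  mean(A) = (1 + 2 + 7 + 6) / 4 = 16/4 = 4
  mean(B) = (4 + 2 + 6 + 5) / 4 = 17/4 = 4.25

Step 2 — sample covariance S[i,j] = (1/(n-1)) · Σ_k (x_{k,i} - mean_i) · (x_{k,j} - mean_j), with n-1 = 3.
  S[A,A] = ((-3)·(-3) + (-2)·(-2) + (3)·(3) + (2)·(2)) / 3 = 26/3 = 8.6667
  S[A,B] = ((-3)·(-0.25) + (-2)·(-2.25) + (3)·(1.75) + (2)·(0.75)) / 3 = 12/3 = 4
  S[B,B] = ((-0.25)·(-0.25) + (-2.25)·(-2.25) + (1.75)·(1.75) + (0.75)·(0.75)) / 3 = 8.75/3 = 2.9167

S is symmetric (S[j,i] = S[i,j]). Assembling:

S = [[8.6667, 4],
 [4, 2.9167]]


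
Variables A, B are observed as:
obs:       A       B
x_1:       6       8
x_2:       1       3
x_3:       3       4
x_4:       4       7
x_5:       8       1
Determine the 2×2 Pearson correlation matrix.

Step 1 — column means:
  mean(A) = (6 + 1 + 3 + 4 + 8) / 5 = 22/5 = 4.4
  mean(B) = (8 + 3 + 4 + 7 + 1) / 5 = 23/5 = 4.6

Step 2 — sample variances and covariances s[i,j] = (1/(n-1)) · Σ_k (x_{k,i} - mean_i) · (x_{k,j} - mean_j), with n-1 = 4:
  s[A,A] = ((1.6)·(1.6) + (-3.4)·(-3.4) + (-1.4)·(-1.4) + (-0.4)·(-0.4) + (3.6)·(3.6)) / 4 = 29.2/4 = 7.3
  s[A,B] = ((1.6)·(3.4) + (-3.4)·(-1.6) + (-1.4)·(-0.6) + (-0.4)·(2.4) + (3.6)·(-3.6)) / 4 = -2.2/4 = -0.55
  s[B,B] = ((3.4)·(3.4) + (-1.6)·(-1.6) + (-0.6)·(-0.6) + (2.4)·(2.4) + (-3.6)·(-3.6)) / 4 = 33.2/4 = 8.3
  Sample standard deviations s_i = √(s[i,i]):
  s(A) = √(7.3) = 2.7019
  s(B) = √(8.3) = 2.881

Step 3 — r_{ij} = s_{ij} / (s_i · s_j):
  r[A,A] = 1 (diagonal).
  r[A,B] = -0.55 / (2.7019 · 2.881) = -0.55 / 7.784 = -0.0707
  r[B,B] = 1 (diagonal).

R is symmetric with unit diagonal. Assembling:

R = [[1, -0.0707],
 [-0.0707, 1]]


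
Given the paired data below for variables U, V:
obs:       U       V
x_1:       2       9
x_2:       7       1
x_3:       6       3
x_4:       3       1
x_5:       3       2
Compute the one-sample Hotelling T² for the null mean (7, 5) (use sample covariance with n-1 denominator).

Step 1 — sample mean vector:
  mean(U) = (2 + 7 + 6 + 3 + 3) / 5 = 21/5 = 4.2
  mean(V) = (9 + 1 + 3 + 1 + 2) / 5 = 16/5 = 3.2
  x̄ = (4.2, 3.2),  deviation x̄ - mu_0 = (4.2, 3.2) - (7, 5) = (-2.8, -1.8).

Step 2 — sample covariance matrix, S[i,j] = (1/(n-1)) · Σ_k (x_{k,i} - mean_i) · (x_{k,j} - mean_j), divisor n-1 = 4:
  S[U,U] = ((-2.2)·(-2.2) + (2.8)·(2.8) + (1.8)·(1.8) + (-1.2)·(-1.2) + (-1.2)·(-1.2)) / 4 = 18.8/4 = 4.7
  S[U,V] = ((-2.2)·(5.8) + (2.8)·(-2.2) + (1.8)·(-0.2) + (-1.2)·(-2.2) + (-1.2)·(-1.2)) / 4 = -15.2/4 = -3.8
  S[V,V] = ((5.8)·(5.8) + (-2.2)·(-2.2) + (-0.2)·(-0.2) + (-2.2)·(-2.2) + (-1.2)·(-1.2)) / 4 = 44.8/4 = 11.2
  S = [[4.7, -3.8],
 [-3.8, 11.2]].

Step 3 — invert S. det(S) = 4.7·11.2 - (-3.8)² = 38.2.
  S^{-1} = (1/det) · [[d, -b], [-b, a]] = [[0.2932, 0.0995],
 [0.0995, 0.123]].

Step 4 — quadratic form (x̄ - mu_0)^T · S^{-1} · (x̄ - mu_0):
  S^{-1} · (x̄ - mu_0) = (-1, -0.5),
  (x̄ - mu_0)^T · [...] = (-2.8)·(-1) + (-1.8)·(-0.5) = 3.7.

Step 5 — scale by n: T² = 5 · 3.7 = 18.5.

T² ≈ 18.5


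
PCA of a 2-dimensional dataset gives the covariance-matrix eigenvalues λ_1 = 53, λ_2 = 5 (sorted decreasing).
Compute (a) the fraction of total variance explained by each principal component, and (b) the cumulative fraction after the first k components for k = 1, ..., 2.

Step 1 — total variance = trace(Sigma) = Σ λ_i = 53 + 5 = 58.

Step 2 — fraction explained by component i = λ_i / Σ λ:
  PC1: 53/58 = 0.9138
  PC2: 5/58 = 0.0862

Step 3 — cumulative fraction after k components = (λ_1 + ... + λ_k) / Σ λ:
  k = 1: 53/58 = 0.9138
  k = 2: (53 + 5)/58 = 58/58 = 1

Summary (fraction, with percent):

explained: PC1 0.9138 (91.38%), PC2 0.0862 (8.62%);  cumulative: 0.9138, 1


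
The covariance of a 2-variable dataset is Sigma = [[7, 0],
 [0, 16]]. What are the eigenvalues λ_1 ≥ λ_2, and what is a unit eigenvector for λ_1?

Step 1 — characteristic polynomial of 2×2 Sigma:
  det(Sigma - λI) = λ² - trace · λ + det = 0.
  trace = 7 + 16 = 23, det = 7·16 - (0)² = 112.
Step 2 — discriminant:
  Δ = trace² - 4·det = 529 - 448 = 81.
Step 3 — eigenvalues:
  λ = (trace ± √Δ)/2 = (23 ± 9)/2,
  λ_1 = 16,  λ_2 = 7.

Step 4 — unit eigenvector for λ_1: Sigma is diagonal, so its eigenvectors are the coordinate axes. λ_1 = 16 is the diagonal entry on the second coordinate axis, hence
  v_1 = (0, 1) (||v_1|| = 1).

λ_1 = 16,  λ_2 = 7;  v_1 ≈ (0, 1)


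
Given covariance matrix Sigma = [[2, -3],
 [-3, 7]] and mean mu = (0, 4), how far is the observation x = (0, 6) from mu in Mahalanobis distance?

Step 1 — centre the observation: (x - mu) = (0, 2).

Step 2 — invert Sigma. det(Sigma) = 2·7 - (-3)² = 5.
  Sigma^{-1} = (1/det) · [[d, -b], [-b, a]] = [[1.4, 0.6],
 [0.6, 0.4]].

Step 3 — form the quadratic (x - mu)^T · Sigma^{-1} · (x - mu):
  Sigma^{-1} · (x - mu) = (1.2, 0.8).
  (x - mu)^T · [Sigma^{-1} · (x - mu)] = (0)·(1.2) + (2)·(0.8) = 1.6.

Step 4 — take square root: d = √(1.6) ≈ 1.2649.

d(x, mu) = √(1.6) ≈ 1.2649


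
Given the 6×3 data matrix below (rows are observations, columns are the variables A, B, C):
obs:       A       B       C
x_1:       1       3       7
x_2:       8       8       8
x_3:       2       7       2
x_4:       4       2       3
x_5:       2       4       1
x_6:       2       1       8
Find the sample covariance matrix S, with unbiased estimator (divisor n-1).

Step 1 — column means:
  mean(A) = (1 + 8 + 2 + 4 + 2 + 2) / 6 = 19/6 = 3.1667
  mean(B) = (3 + 8 + 7 + 2 + 4 + 1) / 6 = 25/6 = 4.1667
  mean(C) = (7 + 8 + 2 + 3 + 1 + 8) / 6 = 29/6 = 4.8333

Step 2 — sample covariance S[i,j] = (1/(n-1)) · Σ_k (x_{k,i} - mean_i) · (x_{k,j} - mean_j), with n-1 = 5.
  S[A,A] = ((-2.1667)·(-2.1667) + (4.8333)·(4.8333) + (-1.1667)·(-1.1667) + (0.8333)·(0.8333) + (-1.1667)·(-1.1667) + (-1.1667)·(-1.1667)) / 5 = 32.8333/5 = 6.5667
  S[A,B] = ((-2.1667)·(-1.1667) + (4.8333)·(3.8333) + (-1.1667)·(2.8333) + (0.8333)·(-2.1667) + (-1.1667)·(-0.1667) + (-1.1667)·(-3.1667)) / 5 = 19.8333/5 = 3.9667
  S[A,C] = ((-2.1667)·(2.1667) + (4.8333)·(3.1667) + (-1.1667)·(-2.8333) + (0.8333)·(-1.8333) + (-1.1667)·(-3.8333) + (-1.1667)·(3.1667)) / 5 = 13.1667/5 = 2.6333
  S[B,B] = ((-1.1667)·(-1.1667) + (3.8333)·(3.8333) + (2.8333)·(2.8333) + (-2.1667)·(-2.1667) + (-0.1667)·(-0.1667) + (-3.1667)·(-3.1667)) / 5 = 38.8333/5 = 7.7667
  S[B,C] = ((-1.1667)·(2.1667) + (3.8333)·(3.1667) + (2.8333)·(-2.8333) + (-2.1667)·(-1.8333) + (-0.1667)·(-3.8333) + (-3.1667)·(3.1667)) / 5 = -3.8333/5 = -0.7667
  S[C,C] = ((2.1667)·(2.1667) + (3.1667)·(3.1667) + (-2.8333)·(-2.8333) + (-1.8333)·(-1.8333) + (-3.8333)·(-3.8333) + (3.1667)·(3.1667)) / 5 = 50.8333/5 = 10.1667

S is symmetric (S[j,i] = S[i,j]). Assembling:

S = [[6.5667, 3.9667, 2.6333],
 [3.9667, 7.7667, -0.7667],
 [2.6333, -0.7667, 10.1667]]


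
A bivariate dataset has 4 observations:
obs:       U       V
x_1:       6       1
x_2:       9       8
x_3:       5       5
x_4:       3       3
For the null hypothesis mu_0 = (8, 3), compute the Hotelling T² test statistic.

Step 1 — sample mean vector:
  mean(U) = (6 + 9 + 5 + 3) / 4 = 23/4 = 5.75
  mean(V) = (1 + 8 + 5 + 3) / 4 = 17/4 = 4.25
  x̄ = (5.75, 4.25),  deviation x̄ - mu_0 = (5.75, 4.25) - (8, 3) = (-2.25, 1.25).

Step 2 — sample covariance matrix, S[i,j] = (1/(n-1)) · Σ_k (x_{k,i} - mean_i) · (x_{k,j} - mean_j), divisor n-1 = 3:
  S[U,U] = ((0.25)·(0.25) + (3.25)·(3.25) + (-0.75)·(-0.75) + (-2.75)·(-2.75)) / 3 = 18.75/3 = 6.25
  S[U,V] = ((0.25)·(-3.25) + (3.25)·(3.75) + (-0.75)·(0.75) + (-2.75)·(-1.25)) / 3 = 14.25/3 = 4.75
  S[V,V] = ((-3.25)·(-3.25) + (3.75)·(3.75) + (0.75)·(0.75) + (-1.25)·(-1.25)) / 3 = 26.75/3 = 8.9167
  S = [[6.25, 4.75],
 [4.75, 8.9167]].

Step 3 — invert S. det(S) = 6.25·8.9167 - (4.75)² = 33.1667.
  S^{-1} = (1/det) · [[d, -b], [-b, a]] = [[0.2688, -0.1432],
 [-0.1432, 0.1884]].

Step 4 — quadratic form (x̄ - mu_0)^T · S^{-1} · (x̄ - mu_0):
  S^{-1} · (x̄ - mu_0) = (-0.7839, 0.5578),
  (x̄ - mu_0)^T · [...] = (-2.25)·(-0.7839) + (1.25)·(0.5578) = 2.4611.

Step 5 — scale by n: T² = 4 · 2.4611 = 9.8442.

T² ≈ 9.8442


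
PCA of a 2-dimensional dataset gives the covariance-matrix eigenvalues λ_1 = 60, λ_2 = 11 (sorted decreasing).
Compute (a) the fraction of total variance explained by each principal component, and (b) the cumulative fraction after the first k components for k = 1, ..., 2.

Step 1 — total variance = trace(Sigma) = Σ λ_i = 60 + 11 = 71.

Step 2 — fraction explained by component i = λ_i / Σ λ:
  PC1: 60/71 = 0.8451
  PC2: 11/71 = 0.1549

Step 3 — cumulative fraction after k components = (λ_1 + ... + λ_k) / Σ λ:
  k = 1: 60/71 = 0.8451
  k = 2: (60 + 11)/71 = 71/71 = 1

Summary (fraction, with percent):

explained: PC1 0.8451 (84.51%), PC2 0.1549 (15.49%);  cumulative: 0.8451, 1


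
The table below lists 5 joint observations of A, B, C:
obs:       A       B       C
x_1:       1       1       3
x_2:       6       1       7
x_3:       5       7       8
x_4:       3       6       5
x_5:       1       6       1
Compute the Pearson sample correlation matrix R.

Step 1 — column means:
  mean(A) = (1 + 6 + 5 + 3 + 1) / 5 = 16/5 = 3.2
  mean(B) = (1 + 1 + 7 + 6 + 6) / 5 = 21/5 = 4.2
  mean(C) = (3 + 7 + 8 + 5 + 1) / 5 = 24/5 = 4.8

Step 2 — sample variances and covariances s[i,j] = (1/(n-1)) · Σ_k (x_{k,i} - mean_i) · (x_{k,j} - mean_j), with n-1 = 4:
  s[A,A] = ((-2.2)·(-2.2) + (2.8)·(2.8) + (1.8)·(1.8) + (-0.2)·(-0.2) + (-2.2)·(-2.2)) / 4 = 20.8/4 = 5.2
  s[A,B] = ((-2.2)·(-3.2) + (2.8)·(-3.2) + (1.8)·(2.8) + (-0.2)·(1.8) + (-2.2)·(1.8)) / 4 = -1.2/4 = -0.3
  s[A,C] = ((-2.2)·(-1.8) + (2.8)·(2.2) + (1.8)·(3.2) + (-0.2)·(0.2) + (-2.2)·(-3.8)) / 4 = 24.2/4 = 6.05
  s[B,B] = ((-3.2)·(-3.2) + (-3.2)·(-3.2) + (2.8)·(2.8) + (1.8)·(1.8) + (1.8)·(1.8)) / 4 = 34.8/4 = 8.7
  s[B,C] = ((-3.2)·(-1.8) + (-3.2)·(2.2) + (2.8)·(3.2) + (1.8)·(0.2) + (1.8)·(-3.8)) / 4 = 1.2/4 = 0.3
  s[C,C] = ((-1.8)·(-1.8) + (2.2)·(2.2) + (3.2)·(3.2) + (0.2)·(0.2) + (-3.8)·(-3.8)) / 4 = 32.8/4 = 8.2
  Sample standard deviations s_i = √(s[i,i]):
  s(A) = √(5.2) = 2.2804
  s(B) = √(8.7) = 2.9496
  s(C) = √(8.2) = 2.8636

Step 3 — r_{ij} = s_{ij} / (s_i · s_j):
  r[A,A] = 1 (diagonal).
  r[A,B] = -0.3 / (2.2804 · 2.9496) = -0.3 / 6.7261 = -0.0446
  r[A,C] = 6.05 / (2.2804 · 2.8636) = 6.05 / 6.5299 = 0.9265
  r[B,B] = 1 (diagonal).
  r[B,C] = 0.3 / (2.9496 · 2.8636) = 0.3 / 8.4463 = 0.0355
  r[C,C] = 1 (diagonal).

R is symmetric with unit diagonal. Assembling:

R = [[1, -0.0446, 0.9265],
 [-0.0446, 1, 0.0355],
 [0.9265, 0.0355, 1]]


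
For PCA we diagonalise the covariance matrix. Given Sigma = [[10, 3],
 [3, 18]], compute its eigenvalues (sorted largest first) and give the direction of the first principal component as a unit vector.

Step 1 — characteristic polynomial of 2×2 Sigma:
  det(Sigma - λI) = λ² - trace · λ + det = 0.
  trace = 10 + 18 = 28, det = 10·18 - (3)² = 171.
Step 2 — discriminant:
  Δ = trace² - 4·det = 784 - 684 = 100.
Step 3 — eigenvalues:
  λ = (trace ± √Δ)/2 = (28 ± 10)/2,
  λ_1 = 19,  λ_2 = 9.

Step 4 — unit eigenvector for λ_1: solve (Sigma - λ_1 I)v = 0. First row:
  (10 - 19)·v_x + (3)·v_y = 0, i.e. (-9)·v_x + (3)·v_y = 0,
  so v ∝ (b, λ_1 - a) = (3, 9) = u.
  ||u|| = √((3)² + (9)²) = √(90) ≈ 9.4868,
  v_1 = u/||u|| ≈ (0.3162, 0.9487) (||v_1|| = 1).

λ_1 = 19,  λ_2 = 9;  v_1 ≈ (0.3162, 0.9487)


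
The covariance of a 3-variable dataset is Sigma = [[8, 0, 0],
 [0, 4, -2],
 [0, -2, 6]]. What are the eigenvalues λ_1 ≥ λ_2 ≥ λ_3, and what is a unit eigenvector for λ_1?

Step 1 — characteristic polynomial p(λ) = det(λI - Sigma) = λ³ - tr·λ² + c_1·λ - det, where tr = trace, c_1 = sum of the principal 2×2 minors, det = det(Sigma):
  tr = 8 + 4 + 6 = 18,
  c_1 = (8·4 - (0)²) + (8·6 - (0)²) + (4·6 - (-2)²) = 32 + 48 + 20 = 100,
  det = 8·(4·6 - (-2)²) - (0)·((0)·6 - (-2)·(0)) + (0)·((0)·(-2) - 4·(0)) = 8·(20) - (0)·(0) + (0)·(0) = 160.
  So p(λ) = λ³ - 18λ² + 100λ - 160.
Step 2 — look for an integer root (rational root theorem: any rational root is an integer divisor of 160). Testing λ = 8:
  p(8) = 512 - 1152 + 800 - 160 = 0  ✓
  Dividing out (λ - 8): p(λ) = (λ - 8)(λ² - 10λ + 20).
Step 3 — remaining eigenvalues from the quadratic λ² - 10λ + 20 = 0:
  Δ = 10² - 4·20 = 100 - 80 = 20,  λ = (10 ± √20)/2 = (10 ± 4.4721)/2 ≈ 7.2361 or 2.7639.
  Sorted: λ_1 = 8,  λ_2 = 7.2361,  λ_3 = 2.7639  (check: sum = 18 = tr ✓).

Step 4 — unit eigenvector for λ_1 = 8: v spans the null space of (Sigma - λ_1 I), whose rows are
  r_1 = (0, 0, 0),  r_2 = (0, -4, -2),  r_3 = (0, -2, -2).
  v is orthogonal to every row, so take v ∝ r_2 × r_3 = ((-4)·(-2) - (-2)·(-2), (-2)·(0) - (0)·(-2), (0)·(-2) - (-4)·(0)) = (4, 0, 0).
  Rescale (divide by 4): u = (1, 0, 0).
  ||u|| = √((1)² + (0)² + (0)²) = √(1) = 1,  v_1 = u/||u|| ≈ (1, 0, 0) (||v_1|| = 1).

λ_1 = 8,  λ_2 = 7.2361,  λ_3 = 2.7639;  v_1 ≈ (1, 0, 0)


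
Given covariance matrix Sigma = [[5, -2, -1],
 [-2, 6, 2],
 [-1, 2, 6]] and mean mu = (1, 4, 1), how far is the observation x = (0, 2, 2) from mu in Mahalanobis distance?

Step 1 — centre the observation: (x - mu) = (-1, -2, 1).

Step 2 — invert Sigma (cofactor / det for 3×3, or solve directly):
  Sigma^{-1} = [[0.2319, 0.0725, 0.0145],
 [0.0725, 0.2101, -0.058],
 [0.0145, -0.058, 0.1884]].

Step 3 — form the quadratic (x - mu)^T · Sigma^{-1} · (x - mu):
  Sigma^{-1} · (x - mu) = (-0.3623, -0.5507, 0.2899).
  (x - mu)^T · [Sigma^{-1} · (x - mu)] = (-1)·(-0.3623) + (-2)·(-0.5507) + (1)·(0.2899) = 1.7536.

Step 4 — take square root: d = √(1.7536) ≈ 1.3242.

d(x, mu) = √(1.7536) ≈ 1.3242


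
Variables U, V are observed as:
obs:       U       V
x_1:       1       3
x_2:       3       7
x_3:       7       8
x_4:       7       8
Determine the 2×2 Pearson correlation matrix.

Step 1 — column means:
  mean(U) = (1 + 3 + 7 + 7) / 4 = 18/4 = 4.5
  mean(V) = (3 + 7 + 8 + 8) / 4 = 26/4 = 6.5

Step 2 — sample variances and covariances s[i,j] = (1/(n-1)) · Σ_k (x_{k,i} - mean_i) · (x_{k,j} - mean_j), with n-1 = 3:
  s[U,U] = ((-3.5)·(-3.5) + (-1.5)·(-1.5) + (2.5)·(2.5) + (2.5)·(2.5)) / 3 = 27/3 = 9
  s[U,V] = ((-3.5)·(-3.5) + (-1.5)·(0.5) + (2.5)·(1.5) + (2.5)·(1.5)) / 3 = 19/3 = 6.3333
  s[V,V] = ((-3.5)·(-3.5) + (0.5)·(0.5) + (1.5)·(1.5) + (1.5)·(1.5)) / 3 = 17/3 = 5.6667
  Sample standard deviations s_i = √(s[i,i]):
  s(U) = √(9) = 3
  s(V) = √(5.6667) = 2.3805

Step 3 — r_{ij} = s_{ij} / (s_i · s_j):
  r[U,U] = 1 (diagonal).
  r[U,V] = 6.3333 / (3 · 2.3805) = 6.3333 / 7.1414 = 0.8868
  r[V,V] = 1 (diagonal).

R is symmetric with unit diagonal. Assembling:

R = [[1, 0.8868],
 [0.8868, 1]]


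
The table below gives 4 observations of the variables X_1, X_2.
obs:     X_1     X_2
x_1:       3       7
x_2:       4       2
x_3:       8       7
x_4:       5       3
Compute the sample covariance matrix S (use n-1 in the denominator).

Step 1 — column means:
  mean(X_1) = (3 + 4 + 8 + 5) / 4 = 20/4 = 5
  mean(X_2) = (7 + 2 + 7 + 3) / 4 = 19/4 = 4.75

Step 2 — sample covariance S[i,j] = (1/(n-1)) · Σ_k (x_{k,i} - mean_i) · (x_{k,j} - mean_j), with n-1 = 3.
  S[X_1,X_1] = ((-2)·(-2) + (-1)·(-1) + (3)·(3) + (0)·(0)) / 3 = 14/3 = 4.6667
  S[X_1,X_2] = ((-2)·(2.25) + (-1)·(-2.75) + (3)·(2.25) + (0)·(-1.75)) / 3 = 5/3 = 1.6667
  S[X_2,X_2] = ((2.25)·(2.25) + (-2.75)·(-2.75) + (2.25)·(2.25) + (-1.75)·(-1.75)) / 3 = 20.75/3 = 6.9167

S is symmetric (S[j,i] = S[i,j]). Assembling:

S = [[4.6667, 1.6667],
 [1.6667, 6.9167]]


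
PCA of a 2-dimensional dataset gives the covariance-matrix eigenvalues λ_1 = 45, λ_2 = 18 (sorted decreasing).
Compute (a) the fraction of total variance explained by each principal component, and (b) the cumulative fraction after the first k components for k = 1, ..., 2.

Step 1 — total variance = trace(Sigma) = Σ λ_i = 45 + 18 = 63.

Step 2 — fraction explained by component i = λ_i / Σ λ:
  PC1: 45/63 = 0.7143
  PC2: 18/63 = 0.2857

Step 3 — cumulative fraction after k components = (λ_1 + ... + λ_k) / Σ λ:
  k = 1: 45/63 = 0.7143
  k = 2: (45 + 18)/63 = 63/63 = 1

Summary (fraction, with percent):

explained: PC1 0.7143 (71.43%), PC2 0.2857 (28.57%);  cumulative: 0.7143, 1


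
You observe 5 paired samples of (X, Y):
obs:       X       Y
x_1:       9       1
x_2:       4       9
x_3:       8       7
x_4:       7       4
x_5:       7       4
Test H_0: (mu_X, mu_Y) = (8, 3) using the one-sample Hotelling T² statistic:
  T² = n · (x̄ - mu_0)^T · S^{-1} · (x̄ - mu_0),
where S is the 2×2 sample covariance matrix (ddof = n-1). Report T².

Step 1 — sample mean vector:
  mean(X) = (9 + 4 + 8 + 7 + 7) / 5 = 35/5 = 7
  mean(Y) = (1 + 9 + 7 + 4 + 4) / 5 = 25/5 = 5
  x̄ = (7, 5),  deviation x̄ - mu_0 = (7, 5) - (8, 3) = (-1, 2).

Step 2 — sample covariance matrix, S[i,j] = (1/(n-1)) · Σ_k (x_{k,i} - mean_i) · (x_{k,j} - mean_j), divisor n-1 = 4:
  S[X,X] = ((2)·(2) + (-3)·(-3) + (1)·(1) + (0)·(0) + (0)·(0)) / 4 = 14/4 = 3.5
  S[X,Y] = ((2)·(-4) + (-3)·(4) + (1)·(2) + (0)·(-1) + (0)·(-1)) / 4 = -18/4 = -4.5
  S[Y,Y] = ((-4)·(-4) + (4)·(4) + (2)·(2) + (-1)·(-1) + (-1)·(-1)) / 4 = 38/4 = 9.5
  S = [[3.5, -4.5],
 [-4.5, 9.5]].

Step 3 — invert S. det(S) = 3.5·9.5 - (-4.5)² = 13.
  S^{-1} = (1/det) · [[d, -b], [-b, a]] = [[0.7308, 0.3462],
 [0.3462, 0.2692]].

Step 4 — quadratic form (x̄ - mu_0)^T · S^{-1} · (x̄ - mu_0):
  S^{-1} · (x̄ - mu_0) = (-0.0385, 0.1923),
  (x̄ - mu_0)^T · [...] = (-1)·(-0.0385) + (2)·(0.1923) = 0.4231.

Step 5 — scale by n: T² = 5 · 0.4231 = 2.1154.

T² ≈ 2.1154


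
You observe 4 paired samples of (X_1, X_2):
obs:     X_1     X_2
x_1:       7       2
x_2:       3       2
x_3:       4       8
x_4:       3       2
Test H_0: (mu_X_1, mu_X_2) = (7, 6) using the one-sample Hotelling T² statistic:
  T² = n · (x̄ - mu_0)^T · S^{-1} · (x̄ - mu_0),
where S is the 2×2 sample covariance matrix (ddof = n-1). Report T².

Step 1 — sample mean vector:
  mean(X_1) = (7 + 3 + 4 + 3) / 4 = 17/4 = 4.25
  mean(X_2) = (2 + 2 + 8 + 2) / 4 = 14/4 = 3.5
  x̄ = (4.25, 3.5),  deviation x̄ - mu_0 = (4.25, 3.5) - (7, 6) = (-2.75, -2.5).

Step 2 — sample covariance matrix, S[i,j] = (1/(n-1)) · Σ_k (x_{k,i} - mean_i) · (x_{k,j} - mean_j), divisor n-1 = 3:
  S[X_1,X_1] = ((2.75)·(2.75) + (-1.25)·(-1.25) + (-0.25)·(-0.25) + (-1.25)·(-1.25)) / 3 = 10.75/3 = 3.5833
  S[X_1,X_2] = ((2.75)·(-1.5) + (-1.25)·(-1.5) + (-0.25)·(4.5) + (-1.25)·(-1.5)) / 3 = -1.5/3 = -0.5
  S[X_2,X_2] = ((-1.5)·(-1.5) + (-1.5)·(-1.5) + (4.5)·(4.5) + (-1.5)·(-1.5)) / 3 = 27/3 = 9
  S = [[3.5833, -0.5],
 [-0.5, 9]].

Step 3 — invert S. det(S) = 3.5833·9 - (-0.5)² = 32.
  S^{-1} = (1/det) · [[d, -b], [-b, a]] = [[0.2812, 0.0156],
 [0.0156, 0.112]].

Step 4 — quadratic form (x̄ - mu_0)^T · S^{-1} · (x̄ - mu_0):
  S^{-1} · (x̄ - mu_0) = (-0.8125, -0.3229),
  (x̄ - mu_0)^T · [...] = (-2.75)·(-0.8125) + (-2.5)·(-0.3229) = 3.0417.

Step 5 — scale by n: T² = 4 · 3.0417 = 12.1667.

T² ≈ 12.1667


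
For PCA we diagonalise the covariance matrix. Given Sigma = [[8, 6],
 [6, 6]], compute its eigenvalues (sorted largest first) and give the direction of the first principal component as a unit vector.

Step 1 — characteristic polynomial of 2×2 Sigma:
  det(Sigma - λI) = λ² - trace · λ + det = 0.
  trace = 8 + 6 = 14, det = 8·6 - (6)² = 12.
Step 2 — discriminant:
  Δ = trace² - 4·det = 196 - 48 = 148.
Step 3 — eigenvalues:
  λ = (trace ± √Δ)/2 = (14 ± 12.1655)/2,
  λ_1 = 13.0828,  λ_2 = 0.9172.

Step 4 — unit eigenvector for λ_1: solve (Sigma - λ_1 I)v = 0. First row:
  (8 - 13.0828)·v_x + (6)·v_y = 0, i.e. (-5.0828)·v_x + (6)·v_y = 0,
  so v ∝ (b, λ_1 - a) = (6, 5.0828) = u.
  ||u|| = √((6)² + (5.0828)²) = √(61.8345) ≈ 7.8635,
  v_1 = u/||u|| ≈ (0.763, 0.6464) (||v_1|| = 1).

λ_1 = 13.0828,  λ_2 = 0.9172;  v_1 ≈ (0.763, 0.6464)


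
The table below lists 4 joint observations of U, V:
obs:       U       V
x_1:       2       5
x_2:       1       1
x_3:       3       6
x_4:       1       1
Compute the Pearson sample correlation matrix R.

Step 1 — column means:
  mean(U) = (2 + 1 + 3 + 1) / 4 = 7/4 = 1.75
  mean(V) = (5 + 1 + 6 + 1) / 4 = 13/4 = 3.25

Step 2 — sample variances and covariances s[i,j] = (1/(n-1)) · Σ_k (x_{k,i} - mean_i) · (x_{k,j} - mean_j), with n-1 = 3:
  s[U,U] = ((0.25)·(0.25) + (-0.75)·(-0.75) + (1.25)·(1.25) + (-0.75)·(-0.75)) / 3 = 2.75/3 = 0.9167
  s[U,V] = ((0.25)·(1.75) + (-0.75)·(-2.25) + (1.25)·(2.75) + (-0.75)·(-2.25)) / 3 = 7.25/3 = 2.4167
  s[V,V] = ((1.75)·(1.75) + (-2.25)·(-2.25) + (2.75)·(2.75) + (-2.25)·(-2.25)) / 3 = 20.75/3 = 6.9167
  Sample standard deviations s_i = √(s[i,i]):
  s(U) = √(0.9167) = 0.9574
  s(V) = √(6.9167) = 2.63

Step 3 — r_{ij} = s_{ij} / (s_i · s_j):
  r[U,U] = 1 (diagonal).
  r[U,V] = 2.4167 / (0.9574 · 2.63) = 2.4167 / 2.518 = 0.9598
  r[V,V] = 1 (diagonal).

R is symmetric with unit diagonal. Assembling:

R = [[1, 0.9598],
 [0.9598, 1]]


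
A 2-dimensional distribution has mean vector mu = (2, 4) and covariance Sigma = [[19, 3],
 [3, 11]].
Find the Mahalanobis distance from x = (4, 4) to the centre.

Step 1 — centre the observation: (x - mu) = (2, 0).

Step 2 — invert Sigma. det(Sigma) = 19·11 - (3)² = 200.
  Sigma^{-1} = (1/det) · [[d, -b], [-b, a]] = [[0.055, -0.015],
 [-0.015, 0.095]].

Step 3 — form the quadratic (x - mu)^T · Sigma^{-1} · (x - mu):
  Sigma^{-1} · (x - mu) = (0.11, -0.03).
  (x - mu)^T · [Sigma^{-1} · (x - mu)] = (2)·(0.11) + (0)·(-0.03) = 0.22.

Step 4 — take square root: d = √(0.22) ≈ 0.469.

d(x, mu) = √(0.22) ≈ 0.469


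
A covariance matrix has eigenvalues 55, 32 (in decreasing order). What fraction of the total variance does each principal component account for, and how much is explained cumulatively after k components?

Step 1 — total variance = trace(Sigma) = Σ λ_i = 55 + 32 = 87.

Step 2 — fraction explained by component i = λ_i / Σ λ:
  PC1: 55/87 = 0.6322
  PC2: 32/87 = 0.3678

Step 3 — cumulative fraction after k components = (λ_1 + ... + λ_k) / Σ λ:
  k = 1: 55/87 = 0.6322
  k = 2: (55 + 32)/87 = 87/87 = 1

Summary (fraction, with percent):

explained: PC1 0.6322 (63.22%), PC2 0.3678 (36.78%);  cumulative: 0.6322, 1


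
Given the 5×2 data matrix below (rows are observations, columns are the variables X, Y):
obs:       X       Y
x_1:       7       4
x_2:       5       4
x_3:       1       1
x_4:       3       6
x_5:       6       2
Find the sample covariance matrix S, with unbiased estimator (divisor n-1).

Step 1 — column means:
  mean(X) = (7 + 5 + 1 + 3 + 6) / 5 = 22/5 = 4.4
  mean(Y) = (4 + 4 + 1 + 6 + 2) / 5 = 17/5 = 3.4

Step 2 — sample covariance S[i,j] = (1/(n-1)) · Σ_k (x_{k,i} - mean_i) · (x_{k,j} - mean_j), with n-1 = 4.
  S[X,X] = ((2.6)·(2.6) + (0.6)·(0.6) + (-3.4)·(-3.4) + (-1.4)·(-1.4) + (1.6)·(1.6)) / 4 = 23.2/4 = 5.8
  S[X,Y] = ((2.6)·(0.6) + (0.6)·(0.6) + (-3.4)·(-2.4) + (-1.4)·(2.6) + (1.6)·(-1.4)) / 4 = 4.2/4 = 1.05
  S[Y,Y] = ((0.6)·(0.6) + (0.6)·(0.6) + (-2.4)·(-2.4) + (2.6)·(2.6) + (-1.4)·(-1.4)) / 4 = 15.2/4 = 3.8

S is symmetric (S[j,i] = S[i,j]). Assembling:

S = [[5.8, 1.05],
 [1.05, 3.8]]


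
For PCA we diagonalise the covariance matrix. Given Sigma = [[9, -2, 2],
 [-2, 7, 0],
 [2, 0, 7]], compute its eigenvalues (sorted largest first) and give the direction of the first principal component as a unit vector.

Step 1 — characteristic polynomial p(λ) = det(λI - Sigma) = λ³ - tr·λ² + c_1·λ - det, where tr = trace, c_1 = sum of the principal 2×2 minors, det = det(Sigma):
  tr = 9 + 7 + 7 = 23,
  c_1 = (9·7 - (-2)²) + (9·7 - (2)²) + (7·7 - (0)²) = 59 + 59 + 49 = 167,
  det = 9·(7·7 - (0)²) - (-2)·((-2)·7 - (0)·(2)) + (2)·((-2)·(0) - 7·(2)) = 9·(49) - (-2)·(-14) + (2)·(-14) = 385.
  So p(λ) = λ³ - 23λ² + 167λ - 385.
Step 2 — look for an integer root (rational root theorem: any rational root is an integer divisor of 385). Testing λ = 5:
  p(5) = 125 - 575 + 835 - 385 = 0  ✓
  Dividing out (λ - 5): p(λ) = (λ - 5)(λ² - 18λ + 77).
Step 3 — remaining eigenvalues from the quadratic λ² - 18λ + 77 = 0:
  Δ = 18² - 4·77 = 324 - 308 = 16,  λ = (18 ± √16)/2 = (18 ± 4)/2 = 11 or 7.
  Sorted: λ_1 = 11,  λ_2 = 7,  λ_3 = 5  (check: sum = 23 = tr ✓).

Step 4 — unit eigenvector for λ_1 = 11: v spans the null space of (Sigma - λ_1 I), whose rows are
  r_1 = (-2, -2, 2),  r_2 = (-2, -4, 0),  r_3 = (2, 0, -4).
  v is orthogonal to every row, so take v ∝ r_1 × r_2 = ((-2)·(0) - (2)·(-4), (2)·(-2) - (-2)·(0), (-2)·(-4) - (-2)·(-2)) = (8, -4, 4).
  Rescale (divide by 4): u = (2, -1, 1).
  ||u|| = √((2)² + (-1)² + (1)²) = √(6) ≈ 2.4495,  v_1 = u/||u|| ≈ (0.8165, -0.4082, 0.4082) (||v_1|| = 1).

λ_1 = 11,  λ_2 = 7,  λ_3 = 5;  v_1 ≈ (0.8165, -0.4082, 0.4082)


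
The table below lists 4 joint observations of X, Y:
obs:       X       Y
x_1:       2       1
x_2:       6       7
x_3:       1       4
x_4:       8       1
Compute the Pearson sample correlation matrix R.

Step 1 — column means:
  mean(X) = (2 + 6 + 1 + 8) / 4 = 17/4 = 4.25
  mean(Y) = (1 + 7 + 4 + 1) / 4 = 13/4 = 3.25

Step 2 — sample variances and covariances s[i,j] = (1/(n-1)) · Σ_k (x_{k,i} - mean_i) · (x_{k,j} - mean_j), with n-1 = 3:
  s[X,X] = ((-2.25)·(-2.25) + (1.75)·(1.75) + (-3.25)·(-3.25) + (3.75)·(3.75)) / 3 = 32.75/3 = 10.9167
  s[X,Y] = ((-2.25)·(-2.25) + (1.75)·(3.75) + (-3.25)·(0.75) + (3.75)·(-2.25)) / 3 = 0.75/3 = 0.25
  s[Y,Y] = ((-2.25)·(-2.25) + (3.75)·(3.75) + (0.75)·(0.75) + (-2.25)·(-2.25)) / 3 = 24.75/3 = 8.25
  Sample standard deviations s_i = √(s[i,i]):
  s(X) = √(10.9167) = 3.304
  s(Y) = √(8.25) = 2.8723

Step 3 — r_{ij} = s_{ij} / (s_i · s_j):
  r[X,X] = 1 (diagonal).
  r[X,Y] = 0.25 / (3.304 · 2.8723) = 0.25 / 9.4901 = 0.0263
  r[Y,Y] = 1 (diagonal).

R is symmetric with unit diagonal. Assembling:

R = [[1, 0.0263],
 [0.0263, 1]]


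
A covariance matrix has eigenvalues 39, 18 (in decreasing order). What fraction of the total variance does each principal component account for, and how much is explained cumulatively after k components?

Step 1 — total variance = trace(Sigma) = Σ λ_i = 39 + 18 = 57.

Step 2 — fraction explained by component i = λ_i / Σ λ:
  PC1: 39/57 = 0.6842
  PC2: 18/57 = 0.3158

Step 3 — cumulative fraction after k components = (λ_1 + ... + λ_k) / Σ λ:
  k = 1: 39/57 = 0.6842
  k = 2: (39 + 18)/57 = 57/57 = 1

Summary (fraction, with percent):

explained: PC1 0.6842 (68.42%), PC2 0.3158 (31.58%);  cumulative: 0.6842, 1


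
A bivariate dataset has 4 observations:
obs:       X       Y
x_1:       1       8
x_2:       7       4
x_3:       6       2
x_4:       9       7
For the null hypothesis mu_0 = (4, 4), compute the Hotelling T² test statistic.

Step 1 — sample mean vector:
  mean(X) = (1 + 7 + 6 + 9) / 4 = 23/4 = 5.75
  mean(Y) = (8 + 4 + 2 + 7) / 4 = 21/4 = 5.25
  x̄ = (5.75, 5.25),  deviation x̄ - mu_0 = (5.75, 5.25) - (4, 4) = (1.75, 1.25).

Step 2 — sample covariance matrix, S[i,j] = (1/(n-1)) · Σ_k (x_{k,i} - mean_i) · (x_{k,j} - mean_j), divisor n-1 = 3:
  S[X,X] = ((-4.75)·(-4.75) + (1.25)·(1.25) + (0.25)·(0.25) + (3.25)·(3.25)) / 3 = 34.75/3 = 11.5833
  S[X,Y] = ((-4.75)·(2.75) + (1.25)·(-1.25) + (0.25)·(-3.25) + (3.25)·(1.75)) / 3 = -9.75/3 = -3.25
  S[Y,Y] = ((2.75)·(2.75) + (-1.25)·(-1.25) + (-3.25)·(-3.25) + (1.75)·(1.75)) / 3 = 22.75/3 = 7.5833
  S = [[11.5833, -3.25],
 [-3.25, 7.5833]].

Step 3 — invert S. det(S) = 11.5833·7.5833 - (-3.25)² = 77.2778.
  S^{-1} = (1/det) · [[d, -b], [-b, a]] = [[0.0981, 0.0421],
 [0.0421, 0.1499]].

Step 4 — quadratic form (x̄ - mu_0)^T · S^{-1} · (x̄ - mu_0):
  S^{-1} · (x̄ - mu_0) = (0.2243, 0.261),
  (x̄ - mu_0)^T · [...] = (1.75)·(0.2243) + (1.25)·(0.261) = 0.7187.

Step 5 — scale by n: T² = 4 · 0.7187 = 2.8749.

T² ≈ 2.8749


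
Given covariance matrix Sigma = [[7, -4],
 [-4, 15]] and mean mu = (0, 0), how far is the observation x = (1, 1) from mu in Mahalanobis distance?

Step 1 — centre the observation: (x - mu) = (1, 1).

Step 2 — invert Sigma. det(Sigma) = 7·15 - (-4)² = 89.
  Sigma^{-1} = (1/det) · [[d, -b], [-b, a]] = [[0.1685, 0.0449],
 [0.0449, 0.0787]].

Step 3 — form the quadratic (x - mu)^T · Sigma^{-1} · (x - mu):
  Sigma^{-1} · (x - mu) = (0.2135, 0.1236).
  (x - mu)^T · [Sigma^{-1} · (x - mu)] = (1)·(0.2135) + (1)·(0.1236) = 0.3371.

Step 4 — take square root: d = √(0.3371) ≈ 0.5806.

d(x, mu) = √(0.3371) ≈ 0.5806


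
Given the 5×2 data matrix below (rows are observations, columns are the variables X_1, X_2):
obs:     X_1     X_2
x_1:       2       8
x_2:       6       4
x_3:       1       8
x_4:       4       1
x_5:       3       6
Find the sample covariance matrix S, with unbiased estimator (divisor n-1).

Step 1 — column means:
  mean(X_1) = (2 + 6 + 1 + 4 + 3) / 5 = 16/5 = 3.2
  mean(X_2) = (8 + 4 + 8 + 1 + 6) / 5 = 27/5 = 5.4

Step 2 — sample covariance S[i,j] = (1/(n-1)) · Σ_k (x_{k,i} - mean_i) · (x_{k,j} - mean_j), with n-1 = 4.
  S[X_1,X_1] = ((-1.2)·(-1.2) + (2.8)·(2.8) + (-2.2)·(-2.2) + (0.8)·(0.8) + (-0.2)·(-0.2)) / 4 = 14.8/4 = 3.7
  S[X_1,X_2] = ((-1.2)·(2.6) + (2.8)·(-1.4) + (-2.2)·(2.6) + (0.8)·(-4.4) + (-0.2)·(0.6)) / 4 = -16.4/4 = -4.1
  S[X_2,X_2] = ((2.6)·(2.6) + (-1.4)·(-1.4) + (2.6)·(2.6) + (-4.4)·(-4.4) + (0.6)·(0.6)) / 4 = 35.2/4 = 8.8

S is symmetric (S[j,i] = S[i,j]). Assembling:

S = [[3.7, -4.1],
 [-4.1, 8.8]]


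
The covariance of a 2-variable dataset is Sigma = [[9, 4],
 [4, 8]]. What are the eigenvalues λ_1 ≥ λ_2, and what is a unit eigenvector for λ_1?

Step 1 — characteristic polynomial of 2×2 Sigma:
  det(Sigma - λI) = λ² - trace · λ + det = 0.
  trace = 9 + 8 = 17, det = 9·8 - (4)² = 56.
Step 2 — discriminant:
  Δ = trace² - 4·det = 289 - 224 = 65.
Step 3 — eigenvalues:
  λ = (trace ± √Δ)/2 = (17 ± 8.0623)/2,
  λ_1 = 12.5311,  λ_2 = 4.4689.

Step 4 — unit eigenvector for λ_1: solve (Sigma - λ_1 I)v = 0. First row:
  (9 - 12.5311)·v_x + (4)·v_y = 0, i.e. (-3.5311)·v_x + (4)·v_y = 0,
  so v ∝ (b, λ_1 - a) = (4, 3.5311) = u.
  ||u|| = √((4)² + (3.5311)²) = √(28.4689) ≈ 5.3356,
  v_1 = u/||u|| ≈ (0.7497, 0.6618) (||v_1|| = 1).

λ_1 = 12.5311,  λ_2 = 4.4689;  v_1 ≈ (0.7497, 0.6618)
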